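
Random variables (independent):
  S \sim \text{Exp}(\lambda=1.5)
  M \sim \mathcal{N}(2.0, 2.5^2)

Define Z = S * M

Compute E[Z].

For independent RVs: E[XY] = E[X]*E[Y]
E[S] = 0.66666667
E[M] = 2
E[Z] = 0.66666667 * 2 = 1.3333333

1.3333333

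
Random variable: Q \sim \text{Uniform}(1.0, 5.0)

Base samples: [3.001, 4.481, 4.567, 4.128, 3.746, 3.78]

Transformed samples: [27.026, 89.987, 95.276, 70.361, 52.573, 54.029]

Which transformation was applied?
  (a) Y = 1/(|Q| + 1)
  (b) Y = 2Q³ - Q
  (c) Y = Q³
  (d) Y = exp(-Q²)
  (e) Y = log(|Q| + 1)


Checking option (c) Y = Q³:
  Q = 3.001 -> Y = 27.026 ✓
  Q = 4.481 -> Y = 89.987 ✓
  Q = 4.567 -> Y = 95.276 ✓
All samples match this transformation.

(c) Q³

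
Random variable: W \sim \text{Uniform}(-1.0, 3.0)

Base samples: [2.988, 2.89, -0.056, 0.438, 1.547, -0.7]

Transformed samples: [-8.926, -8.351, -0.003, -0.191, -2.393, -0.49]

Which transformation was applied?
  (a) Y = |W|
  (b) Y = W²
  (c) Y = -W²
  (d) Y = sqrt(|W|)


Checking option (c) Y = -W²:
  W = 2.988 -> Y = -8.926 ✓
  W = 2.89 -> Y = -8.351 ✓
  W = -0.056 -> Y = -0.003 ✓
All samples match this transformation.

(c) -W²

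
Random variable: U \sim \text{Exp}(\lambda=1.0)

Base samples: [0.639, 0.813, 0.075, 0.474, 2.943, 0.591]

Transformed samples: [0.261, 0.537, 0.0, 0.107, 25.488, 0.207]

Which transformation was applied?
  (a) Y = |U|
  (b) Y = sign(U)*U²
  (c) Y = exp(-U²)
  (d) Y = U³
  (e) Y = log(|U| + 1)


Checking option (d) Y = U³:
  U = 0.639 -> Y = 0.261 ✓
  U = 0.813 -> Y = 0.537 ✓
  U = 0.075 -> Y = 0.0 ✓
All samples match this transformation.

(d) U³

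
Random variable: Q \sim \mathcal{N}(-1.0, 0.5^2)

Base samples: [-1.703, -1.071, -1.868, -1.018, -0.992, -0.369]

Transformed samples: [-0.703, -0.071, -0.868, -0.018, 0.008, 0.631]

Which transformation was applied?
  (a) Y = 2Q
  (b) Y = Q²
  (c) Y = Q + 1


Checking option (c) Y = Q + 1:
  Q = -1.703 -> Y = -0.703 ✓
  Q = -1.071 -> Y = -0.071 ✓
  Q = -1.868 -> Y = -0.868 ✓
All samples match this transformation.

(c) Q + 1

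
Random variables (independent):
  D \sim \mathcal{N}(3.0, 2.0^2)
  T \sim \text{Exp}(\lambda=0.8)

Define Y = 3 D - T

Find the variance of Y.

For independent RVs: Var(aX + bY) = a²Var(X) + b²Var(Y)
Var(D) = 4
Var(T) = 1.5625
Var(Y) = 3²*4 + (-1)²*1.5625
= 9*4 + 1*1.5625 = 37.5625

37.5625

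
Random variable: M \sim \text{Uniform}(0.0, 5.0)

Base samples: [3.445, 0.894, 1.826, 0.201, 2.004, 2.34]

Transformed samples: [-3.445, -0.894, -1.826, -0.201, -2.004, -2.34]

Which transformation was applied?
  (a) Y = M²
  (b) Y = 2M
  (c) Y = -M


Checking option (c) Y = -M:
  M = 3.445 -> Y = -3.445 ✓
  M = 0.894 -> Y = -0.894 ✓
  M = 1.826 -> Y = -1.826 ✓
All samples match this transformation.

(c) -M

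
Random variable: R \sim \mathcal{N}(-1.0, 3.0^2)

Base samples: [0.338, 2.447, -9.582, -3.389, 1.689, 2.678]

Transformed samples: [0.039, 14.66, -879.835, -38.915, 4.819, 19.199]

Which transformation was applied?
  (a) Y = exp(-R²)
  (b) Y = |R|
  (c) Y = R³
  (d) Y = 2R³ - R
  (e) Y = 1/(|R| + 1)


Checking option (c) Y = R³:
  R = 0.338 -> Y = 0.039 ✓
  R = 2.447 -> Y = 14.66 ✓
  R = -9.582 -> Y = -879.835 ✓
All samples match this transformation.

(c) R³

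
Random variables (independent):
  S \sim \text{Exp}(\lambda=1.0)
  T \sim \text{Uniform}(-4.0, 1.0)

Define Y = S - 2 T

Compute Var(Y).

For independent RVs: Var(aX + bY) = a²Var(X) + b²Var(Y)
Var(S) = 1
Var(T) = 2.0833333
Var(Y) = 1²*1 + (-2)²*2.0833333
= 1*1 + 4*2.0833333 = 9.3333333

9.3333333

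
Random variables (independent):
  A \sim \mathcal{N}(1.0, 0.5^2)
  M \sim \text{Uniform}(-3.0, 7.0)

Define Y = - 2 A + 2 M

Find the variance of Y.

For independent RVs: Var(aX + bY) = a²Var(X) + b²Var(Y)
Var(A) = 0.25
Var(M) = 8.3333333
Var(Y) = (-2)²*0.25 + 2²*8.3333333
= 4*0.25 + 4*8.3333333 = 34.333333

34.333333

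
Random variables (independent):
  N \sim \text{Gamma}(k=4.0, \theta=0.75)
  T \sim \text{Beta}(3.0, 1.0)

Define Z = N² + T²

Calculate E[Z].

E[Z] = E[N²] + E[T²]
E[N²] = Var(N) + E[N]² = 2.25 + 9 = 11.25
E[T²] = Var(T) + E[T]² = 0.0375 + 0.5625 = 0.6
E[Z] = 11.25 + 0.6 = 11.85

11.85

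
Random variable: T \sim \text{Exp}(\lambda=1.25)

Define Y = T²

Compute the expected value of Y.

Using E[X²] = Var(X) + (E[X])²:
E[T] = 0.8
Var(T) = 1/1.25^2 = 0.64
E[T²] = 0.64 + 0.8² = 0.64 + 0.64 = 1.28

1.28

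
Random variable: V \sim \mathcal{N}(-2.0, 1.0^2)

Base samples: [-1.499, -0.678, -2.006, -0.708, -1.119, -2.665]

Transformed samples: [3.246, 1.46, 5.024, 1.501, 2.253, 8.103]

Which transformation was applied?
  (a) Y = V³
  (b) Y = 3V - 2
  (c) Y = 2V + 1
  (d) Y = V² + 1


Checking option (d) Y = V² + 1:
  V = -1.499 -> Y = 3.246 ✓
  V = -0.678 -> Y = 1.46 ✓
  V = -2.006 -> Y = 5.024 ✓
All samples match this transformation.

(d) V² + 1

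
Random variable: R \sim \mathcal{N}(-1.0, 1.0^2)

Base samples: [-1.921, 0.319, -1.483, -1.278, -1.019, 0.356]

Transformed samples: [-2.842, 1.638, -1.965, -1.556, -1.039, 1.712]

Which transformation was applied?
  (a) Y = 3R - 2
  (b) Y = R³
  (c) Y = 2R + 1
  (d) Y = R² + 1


Checking option (c) Y = 2R + 1:
  R = -1.921 -> Y = -2.842 ✓
  R = 0.319 -> Y = 1.638 ✓
  R = -1.483 -> Y = -1.965 ✓
All samples match this transformation.

(c) 2R + 1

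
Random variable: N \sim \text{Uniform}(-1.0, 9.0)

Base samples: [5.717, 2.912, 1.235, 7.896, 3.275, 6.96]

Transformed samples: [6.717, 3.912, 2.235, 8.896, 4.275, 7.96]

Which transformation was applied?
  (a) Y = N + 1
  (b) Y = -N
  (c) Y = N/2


Checking option (a) Y = N + 1:
  N = 5.717 -> Y = 6.717 ✓
  N = 2.912 -> Y = 3.912 ✓
  N = 1.235 -> Y = 2.235 ✓
All samples match this transformation.

(a) N + 1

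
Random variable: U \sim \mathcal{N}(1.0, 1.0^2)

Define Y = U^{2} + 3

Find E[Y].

E[Y] = 1*E[U²] + 3
E[U] = 1
E[U²] = Var(U) + (E[U])² = 1 + 1 = 2
E[Y] = 1*2 + 3 = 5

5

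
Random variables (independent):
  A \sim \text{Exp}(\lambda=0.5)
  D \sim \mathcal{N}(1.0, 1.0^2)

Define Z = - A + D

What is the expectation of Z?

E[Z] = -1*E[A] + 1*E[D]
E[A] = 2
E[D] = 1
E[Z] = -1*2 + 1*1 = -1

-1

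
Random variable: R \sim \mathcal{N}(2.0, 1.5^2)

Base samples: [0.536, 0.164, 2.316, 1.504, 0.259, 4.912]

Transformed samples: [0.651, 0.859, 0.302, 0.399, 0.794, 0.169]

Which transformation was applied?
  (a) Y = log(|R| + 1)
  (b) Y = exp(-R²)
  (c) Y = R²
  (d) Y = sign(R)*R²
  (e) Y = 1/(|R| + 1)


Checking option (e) Y = 1/(|R| + 1):
  R = 0.536 -> Y = 0.651 ✓
  R = 0.164 -> Y = 0.859 ✓
  R = 2.316 -> Y = 0.302 ✓
All samples match this transformation.

(e) 1/(|R| + 1)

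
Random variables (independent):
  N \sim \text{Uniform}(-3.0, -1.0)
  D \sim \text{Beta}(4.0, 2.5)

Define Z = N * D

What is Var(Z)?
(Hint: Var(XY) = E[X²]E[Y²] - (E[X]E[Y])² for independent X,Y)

Var(XY) = E[X²]E[Y²] - (E[X]E[Y])²
E[N] = -2, Var(N) = 0.33333333
E[D] = 0.61538462, Var(D) = 0.031558185
E[N²] = 0.33333333 + (-2)² = 4.3333333
E[D²] = 0.031558185 + 0.61538462² = 0.41025641
Var(Z) = 4.3333333*0.41025641 - (-2*0.61538462)²
= 1.7777778 - 1.5147929 = 0.26298488

0.26298488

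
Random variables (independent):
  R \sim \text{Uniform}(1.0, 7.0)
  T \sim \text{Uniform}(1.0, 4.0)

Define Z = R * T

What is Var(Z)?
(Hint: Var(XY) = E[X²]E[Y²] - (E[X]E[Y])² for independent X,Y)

Var(XY) = E[X²]E[Y²] - (E[X]E[Y])²
E[R] = 4, Var(R) = 3
E[T] = 2.5, Var(T) = 0.75
E[R²] = 3 + 4² = 19
E[T²] = 0.75 + 2.5² = 7
Var(Z) = 19*7 - (4*2.5)²
= 133 - 100 = 33

33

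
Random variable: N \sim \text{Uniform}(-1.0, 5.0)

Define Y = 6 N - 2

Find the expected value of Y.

For Y = 6N - 2:
E[Y] = 6 * E[N] - 2
E[N] = (-1 + 5)/2 = 2
E[Y] = 6 * 2 - 2 = 10

10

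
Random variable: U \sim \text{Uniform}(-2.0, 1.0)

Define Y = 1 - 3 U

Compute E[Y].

For Y = -3U + 1:
E[Y] = -3 * E[U] + 1
E[U] = (-2 + 1)/2 = -0.5
E[Y] = -3 * (-0.5) + 1 = 2.5

2.5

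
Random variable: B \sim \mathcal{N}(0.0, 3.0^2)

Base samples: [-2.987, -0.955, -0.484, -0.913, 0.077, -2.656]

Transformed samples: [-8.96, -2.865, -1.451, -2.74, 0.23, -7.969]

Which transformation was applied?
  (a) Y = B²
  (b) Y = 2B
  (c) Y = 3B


Checking option (c) Y = 3B:
  B = -2.987 -> Y = -8.96 ✓
  B = -0.955 -> Y = -2.865 ✓
  B = -0.484 -> Y = -1.451 ✓
All samples match this transformation.

(c) 3B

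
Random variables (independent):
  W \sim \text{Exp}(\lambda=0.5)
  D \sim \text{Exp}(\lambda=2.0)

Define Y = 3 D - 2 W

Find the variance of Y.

For independent RVs: Var(aX + bY) = a²Var(X) + b²Var(Y)
Var(W) = 4
Var(D) = 0.25
Var(Y) = (-2)²*4 + 3²*0.25
= 4*4 + 9*0.25 = 18.25

18.25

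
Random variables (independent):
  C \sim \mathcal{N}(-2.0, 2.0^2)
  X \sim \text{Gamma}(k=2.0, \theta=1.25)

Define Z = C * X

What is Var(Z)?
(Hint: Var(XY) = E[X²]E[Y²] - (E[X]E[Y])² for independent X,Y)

Var(XY) = E[X²]E[Y²] - (E[X]E[Y])²
E[C] = -2, Var(C) = 4
E[X] = 2.5, Var(X) = 3.125
E[C²] = 4 + (-2)² = 8
E[X²] = 3.125 + 2.5² = 9.375
Var(Z) = 8*9.375 - (-2*2.5)²
= 75 - 25 = 50

50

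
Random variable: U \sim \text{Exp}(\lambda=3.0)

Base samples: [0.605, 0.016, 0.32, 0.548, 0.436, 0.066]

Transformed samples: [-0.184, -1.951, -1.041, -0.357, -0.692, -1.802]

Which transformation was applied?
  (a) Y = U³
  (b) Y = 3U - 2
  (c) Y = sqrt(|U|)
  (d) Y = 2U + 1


Checking option (b) Y = 3U - 2:
  U = 0.605 -> Y = -0.184 ✓
  U = 0.016 -> Y = -1.951 ✓
  U = 0.32 -> Y = -1.041 ✓
All samples match this transformation.

(b) 3U - 2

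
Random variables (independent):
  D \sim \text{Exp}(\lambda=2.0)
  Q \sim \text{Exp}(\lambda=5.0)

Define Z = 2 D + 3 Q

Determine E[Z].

E[Z] = 2*E[D] + 3*E[Q]
E[D] = 0.5
E[Q] = 0.2
E[Z] = 2*0.5 + 3*0.2 = 1.6

1.6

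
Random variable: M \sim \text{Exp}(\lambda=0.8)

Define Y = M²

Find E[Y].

Using E[X²] = Var(X) + (E[X])²:
E[M] = 1.25
Var(M) = 1/0.8^2 = 1.5625
E[M²] = 1.5625 + 1.25² = 1.5625 + 1.5625 = 3.125

3.125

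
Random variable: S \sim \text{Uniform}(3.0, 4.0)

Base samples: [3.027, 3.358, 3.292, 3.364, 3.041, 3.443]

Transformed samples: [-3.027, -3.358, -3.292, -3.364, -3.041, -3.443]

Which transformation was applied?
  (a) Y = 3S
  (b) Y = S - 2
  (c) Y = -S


Checking option (c) Y = -S:
  S = 3.027 -> Y = -3.027 ✓
  S = 3.358 -> Y = -3.358 ✓
  S = 3.292 -> Y = -3.292 ✓
All samples match this transformation.

(c) -S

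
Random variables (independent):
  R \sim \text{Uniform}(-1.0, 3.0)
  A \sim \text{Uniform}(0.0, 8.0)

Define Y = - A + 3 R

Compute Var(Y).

For independent RVs: Var(aX + bY) = a²Var(X) + b²Var(Y)
Var(R) = 1.3333333
Var(A) = 5.3333333
Var(Y) = 3²*1.3333333 + (-1)²*5.3333333
= 9*1.3333333 + 1*5.3333333 = 17.333333

17.333333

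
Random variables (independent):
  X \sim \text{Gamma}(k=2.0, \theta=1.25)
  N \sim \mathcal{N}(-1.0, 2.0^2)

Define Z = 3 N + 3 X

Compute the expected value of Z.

E[Z] = 3*E[X] + 3*E[N]
E[X] = 2.5
E[N] = -1
E[Z] = 3*2.5 + 3*(-1) = 4.5

4.5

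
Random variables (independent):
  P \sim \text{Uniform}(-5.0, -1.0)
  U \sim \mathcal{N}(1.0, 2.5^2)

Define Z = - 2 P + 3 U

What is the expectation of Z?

E[Z] = -2*E[P] + 3*E[U]
E[P] = -3
E[U] = 1
E[Z] = -2*(-3) + 3*1 = 9

9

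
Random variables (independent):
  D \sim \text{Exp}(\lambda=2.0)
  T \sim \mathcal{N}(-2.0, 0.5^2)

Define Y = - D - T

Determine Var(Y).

For independent RVs: Var(aX + bY) = a²Var(X) + b²Var(Y)
Var(D) = 0.25
Var(T) = 0.25
Var(Y) = (-1)²*0.25 + (-1)²*0.25
= 1*0.25 + 1*0.25 = 0.5

0.5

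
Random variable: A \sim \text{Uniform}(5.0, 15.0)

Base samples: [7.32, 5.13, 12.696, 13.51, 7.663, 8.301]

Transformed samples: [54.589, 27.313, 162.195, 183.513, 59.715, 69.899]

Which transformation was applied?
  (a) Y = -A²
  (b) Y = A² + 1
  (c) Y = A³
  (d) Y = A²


Checking option (b) Y = A² + 1:
  A = 7.32 -> Y = 54.589 ✓
  A = 5.13 -> Y = 27.313 ✓
  A = 12.696 -> Y = 162.195 ✓
All samples match this transformation.

(b) A² + 1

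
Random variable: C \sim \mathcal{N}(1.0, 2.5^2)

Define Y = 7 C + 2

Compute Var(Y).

For Y = aC + b: Var(Y) = a² * Var(C)
Var(C) = 2.5^2 = 6.25
Var(Y) = 7² * 6.25 = 49 * 6.25 = 306.25

306.25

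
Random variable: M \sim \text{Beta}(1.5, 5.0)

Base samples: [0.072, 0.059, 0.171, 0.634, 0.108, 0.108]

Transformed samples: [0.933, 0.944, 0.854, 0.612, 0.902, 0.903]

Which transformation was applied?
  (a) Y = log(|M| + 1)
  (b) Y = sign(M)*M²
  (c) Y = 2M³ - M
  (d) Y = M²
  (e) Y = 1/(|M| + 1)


Checking option (e) Y = 1/(|M| + 1):
  M = 0.072 -> Y = 0.933 ✓
  M = 0.059 -> Y = 0.944 ✓
  M = 0.171 -> Y = 0.854 ✓
All samples match this transformation.

(e) 1/(|M| + 1)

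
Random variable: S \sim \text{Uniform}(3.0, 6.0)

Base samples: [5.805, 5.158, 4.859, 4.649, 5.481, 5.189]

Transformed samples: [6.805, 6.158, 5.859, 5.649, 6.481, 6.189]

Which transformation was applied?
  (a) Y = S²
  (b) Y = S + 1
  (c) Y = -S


Checking option (b) Y = S + 1:
  S = 5.805 -> Y = 6.805 ✓
  S = 5.158 -> Y = 6.158 ✓
  S = 4.859 -> Y = 5.859 ✓
All samples match this transformation.

(b) S + 1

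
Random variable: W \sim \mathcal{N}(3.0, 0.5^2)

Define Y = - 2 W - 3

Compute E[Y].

For Y = -2W - 3:
E[Y] = -2 * E[W] - 3
E[W] = 3.0 = 3
E[Y] = -2 * 3 - 3 = -9

-9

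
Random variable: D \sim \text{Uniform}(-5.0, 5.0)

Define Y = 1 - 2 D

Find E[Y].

For Y = -2D + 1:
E[Y] = -2 * E[D] + 1
E[D] = (-5 + 5)/2 = 0
E[Y] = -2 * 0 + 1 = 1

1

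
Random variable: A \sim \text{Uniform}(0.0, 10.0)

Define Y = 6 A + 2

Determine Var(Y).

For Y = aA + b: Var(Y) = a² * Var(A)
Var(A) = (10 - 0)^2/12 = 8.3333333
Var(Y) = 6² * 8.3333333 = 36 * 8.3333333 = 300

300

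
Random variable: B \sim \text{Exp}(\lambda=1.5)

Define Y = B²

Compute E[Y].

Using E[X²] = Var(X) + (E[X])²:
E[B] = 0.66666667
Var(B) = 1/1.5^2 = 0.44444444
E[B²] = 0.44444444 + 0.66666667² = 0.44444444 + 0.44444444 = 0.88888889

0.88888889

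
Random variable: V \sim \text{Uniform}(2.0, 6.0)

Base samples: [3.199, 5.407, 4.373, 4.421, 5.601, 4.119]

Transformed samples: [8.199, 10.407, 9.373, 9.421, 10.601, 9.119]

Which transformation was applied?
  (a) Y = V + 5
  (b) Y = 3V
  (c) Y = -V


Checking option (a) Y = V + 5:
  V = 3.199 -> Y = 8.199 ✓
  V = 5.407 -> Y = 10.407 ✓
  V = 4.373 -> Y = 9.373 ✓
All samples match this transformation.

(a) V + 5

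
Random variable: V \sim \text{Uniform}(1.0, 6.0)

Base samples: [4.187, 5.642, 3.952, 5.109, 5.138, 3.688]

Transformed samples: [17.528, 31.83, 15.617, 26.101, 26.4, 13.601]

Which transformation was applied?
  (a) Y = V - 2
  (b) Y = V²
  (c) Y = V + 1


Checking option (b) Y = V²:
  V = 4.187 -> Y = 17.528 ✓
  V = 5.642 -> Y = 31.83 ✓
  V = 3.952 -> Y = 15.617 ✓
All samples match this transformation.

(b) V²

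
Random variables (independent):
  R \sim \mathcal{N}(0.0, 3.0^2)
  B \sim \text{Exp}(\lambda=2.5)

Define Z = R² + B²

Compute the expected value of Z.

E[Z] = E[R²] + E[B²]
E[R²] = Var(R) + E[R]² = 9 + 0 = 9
E[B²] = Var(B) + E[B]² = 0.16 + 0.16 = 0.32
E[Z] = 9 + 0.32 = 9.32

9.32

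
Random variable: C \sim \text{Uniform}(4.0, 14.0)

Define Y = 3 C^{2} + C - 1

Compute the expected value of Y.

E[Y] = 3*E[C²] + 1*E[C] - 1
E[C] = 9
E[C²] = Var(C) + (E[C])² = 8.3333333 + 81 = 89.333333
E[Y] = 3*89.333333 + 1*9 - 1 = 276

276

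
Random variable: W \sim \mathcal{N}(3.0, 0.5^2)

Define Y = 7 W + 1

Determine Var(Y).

For Y = aW + b: Var(Y) = a² * Var(W)
Var(W) = 0.5^2 = 0.25
Var(Y) = 7² * 0.25 = 49 * 0.25 = 12.25

12.25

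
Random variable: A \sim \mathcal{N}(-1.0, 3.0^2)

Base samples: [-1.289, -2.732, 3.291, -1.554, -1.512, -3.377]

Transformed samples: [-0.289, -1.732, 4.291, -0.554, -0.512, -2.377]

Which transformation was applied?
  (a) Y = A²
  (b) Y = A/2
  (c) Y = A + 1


Checking option (c) Y = A + 1:
  A = -1.289 -> Y = -0.289 ✓
  A = -2.732 -> Y = -1.732 ✓
  A = 3.291 -> Y = 4.291 ✓
All samples match this transformation.

(c) A + 1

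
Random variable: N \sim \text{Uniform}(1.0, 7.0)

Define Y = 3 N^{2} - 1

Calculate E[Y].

E[Y] = 3*E[N²] - 1
E[N] = 4
E[N²] = Var(N) + (E[N])² = 3 + 16 = 19
E[Y] = 3*19 - 1 = 56

56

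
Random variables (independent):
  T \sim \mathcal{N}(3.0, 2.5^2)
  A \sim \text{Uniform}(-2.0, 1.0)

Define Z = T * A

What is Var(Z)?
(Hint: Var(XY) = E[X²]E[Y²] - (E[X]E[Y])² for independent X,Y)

Var(XY) = E[X²]E[Y²] - (E[X]E[Y])²
E[T] = 3, Var(T) = 6.25
E[A] = -0.5, Var(A) = 0.75
E[T²] = 6.25 + 3² = 15.25
E[A²] = 0.75 + (-0.5)² = 1
Var(Z) = 15.25*1 - (3*(-0.5))²
= 15.25 - 2.25 = 13

13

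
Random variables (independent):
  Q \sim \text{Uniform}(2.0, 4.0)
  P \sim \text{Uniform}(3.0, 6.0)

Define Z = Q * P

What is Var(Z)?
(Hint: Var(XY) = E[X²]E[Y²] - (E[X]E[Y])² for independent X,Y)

Var(XY) = E[X²]E[Y²] - (E[X]E[Y])²
E[Q] = 3, Var(Q) = 0.33333333
E[P] = 4.5, Var(P) = 0.75
E[Q²] = 0.33333333 + 3² = 9.3333333
E[P²] = 0.75 + 4.5² = 21
Var(Z) = 9.3333333*21 - (3*4.5)²
= 196 - 182.25 = 13.75

13.75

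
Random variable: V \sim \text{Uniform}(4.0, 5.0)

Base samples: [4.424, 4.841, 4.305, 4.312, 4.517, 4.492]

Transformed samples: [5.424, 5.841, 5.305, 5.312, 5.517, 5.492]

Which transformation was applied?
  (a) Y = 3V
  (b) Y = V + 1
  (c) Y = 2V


Checking option (b) Y = V + 1:
  V = 4.424 -> Y = 5.424 ✓
  V = 4.841 -> Y = 5.841 ✓
  V = 4.305 -> Y = 5.305 ✓
All samples match this transformation.

(b) V + 1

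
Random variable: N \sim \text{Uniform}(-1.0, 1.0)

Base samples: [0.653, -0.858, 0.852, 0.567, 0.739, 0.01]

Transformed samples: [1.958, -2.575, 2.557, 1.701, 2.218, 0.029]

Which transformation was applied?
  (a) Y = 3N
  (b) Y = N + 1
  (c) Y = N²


Checking option (a) Y = 3N:
  N = 0.653 -> Y = 1.958 ✓
  N = -0.858 -> Y = -2.575 ✓
  N = 0.852 -> Y = 2.557 ✓
All samples match this transformation.

(a) 3N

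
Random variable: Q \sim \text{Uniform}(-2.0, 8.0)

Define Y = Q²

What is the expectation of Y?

E[Q²] = Var(Q) + (E[Q])² = 8.3333333 + 9 = 17.333333

17.333333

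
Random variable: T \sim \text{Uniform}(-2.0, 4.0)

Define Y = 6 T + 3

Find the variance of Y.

For Y = aT + b: Var(Y) = a² * Var(T)
Var(T) = (4 + 2)^2/12 = 3
Var(Y) = 6² * 3 = 36 * 3 = 108

108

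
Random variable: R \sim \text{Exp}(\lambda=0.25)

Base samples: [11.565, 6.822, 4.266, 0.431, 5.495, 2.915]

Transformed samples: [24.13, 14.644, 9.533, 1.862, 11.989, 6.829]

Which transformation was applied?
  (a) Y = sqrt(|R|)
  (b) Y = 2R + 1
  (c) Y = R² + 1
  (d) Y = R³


Checking option (b) Y = 2R + 1:
  R = 11.565 -> Y = 24.13 ✓
  R = 6.822 -> Y = 14.644 ✓
  R = 4.266 -> Y = 9.533 ✓
All samples match this transformation.

(b) 2R + 1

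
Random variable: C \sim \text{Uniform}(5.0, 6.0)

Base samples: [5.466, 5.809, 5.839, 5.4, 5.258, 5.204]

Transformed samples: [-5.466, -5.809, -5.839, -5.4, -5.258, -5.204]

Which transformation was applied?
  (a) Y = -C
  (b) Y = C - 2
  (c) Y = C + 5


Checking option (a) Y = -C:
  C = 5.466 -> Y = -5.466 ✓
  C = 5.809 -> Y = -5.809 ✓
  C = 5.839 -> Y = -5.839 ✓
All samples match this transformation.

(a) -C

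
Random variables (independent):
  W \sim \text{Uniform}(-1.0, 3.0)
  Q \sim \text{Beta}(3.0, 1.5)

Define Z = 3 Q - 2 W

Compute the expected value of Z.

E[Z] = -2*E[W] + 3*E[Q]
E[W] = 1
E[Q] = 0.66666667
E[Z] = -2*1 + 3*0.66666667 = 0

0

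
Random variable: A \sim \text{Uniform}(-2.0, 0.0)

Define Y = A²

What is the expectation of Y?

Using E[X²] = Var(X) + (E[X])²:
E[A] = -1
Var(A) = (0 + 2)^2/12 = 0.33333333
E[A²] = 0.33333333 + (-1)² = 0.33333333 + 1 = 1.3333333

1.3333333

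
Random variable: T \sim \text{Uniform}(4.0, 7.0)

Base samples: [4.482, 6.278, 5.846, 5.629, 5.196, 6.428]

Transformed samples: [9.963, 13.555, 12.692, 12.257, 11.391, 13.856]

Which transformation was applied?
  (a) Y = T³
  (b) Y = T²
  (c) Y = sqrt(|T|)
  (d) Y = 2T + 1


Checking option (d) Y = 2T + 1:
  T = 4.482 -> Y = 9.963 ✓
  T = 6.278 -> Y = 13.555 ✓
  T = 5.846 -> Y = 12.692 ✓
All samples match this transformation.

(d) 2T + 1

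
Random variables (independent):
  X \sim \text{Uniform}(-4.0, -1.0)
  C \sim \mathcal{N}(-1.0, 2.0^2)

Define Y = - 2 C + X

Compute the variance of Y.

For independent RVs: Var(aX + bY) = a²Var(X) + b²Var(Y)
Var(X) = 0.75
Var(C) = 4
Var(Y) = 1²*0.75 + (-2)²*4
= 1*0.75 + 4*4 = 16.75

16.75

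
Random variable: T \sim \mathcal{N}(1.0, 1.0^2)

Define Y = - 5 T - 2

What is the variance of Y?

For Y = aT + b: Var(Y) = a² * Var(T)
Var(T) = 1.0^2 = 1
Var(Y) = (-5)² * 1 = 25 * 1 = 25

25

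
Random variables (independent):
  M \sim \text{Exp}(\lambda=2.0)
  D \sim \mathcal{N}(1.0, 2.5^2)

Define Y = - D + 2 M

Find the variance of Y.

For independent RVs: Var(aX + bY) = a²Var(X) + b²Var(Y)
Var(M) = 0.25
Var(D) = 6.25
Var(Y) = 2²*0.25 + (-1)²*6.25
= 4*0.25 + 1*6.25 = 7.25

7.25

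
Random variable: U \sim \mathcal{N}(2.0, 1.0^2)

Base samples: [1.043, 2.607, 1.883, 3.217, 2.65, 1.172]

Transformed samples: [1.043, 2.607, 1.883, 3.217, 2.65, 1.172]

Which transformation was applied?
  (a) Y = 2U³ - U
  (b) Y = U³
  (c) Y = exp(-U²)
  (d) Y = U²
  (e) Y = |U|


Checking option (e) Y = |U|:
  U = 1.043 -> Y = 1.043 ✓
  U = 2.607 -> Y = 2.607 ✓
  U = 1.883 -> Y = 1.883 ✓
All samples match this transformation.

(e) |U|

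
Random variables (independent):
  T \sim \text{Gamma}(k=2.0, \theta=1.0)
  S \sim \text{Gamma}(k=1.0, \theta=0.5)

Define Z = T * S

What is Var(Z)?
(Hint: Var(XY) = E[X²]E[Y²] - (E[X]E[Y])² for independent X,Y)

Var(XY) = E[X²]E[Y²] - (E[X]E[Y])²
E[T] = 2, Var(T) = 2
E[S] = 0.5, Var(S) = 0.25
E[T²] = 2 + 2² = 6
E[S²] = 0.25 + 0.5² = 0.5
Var(Z) = 6*0.5 - (2*0.5)²
= 3 - 1 = 2

2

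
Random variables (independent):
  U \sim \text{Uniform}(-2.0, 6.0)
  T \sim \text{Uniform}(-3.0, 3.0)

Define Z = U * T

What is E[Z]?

For independent RVs: E[XY] = E[X]*E[Y]
E[U] = 2
E[T] = 0
E[Z] = 2 * 0 = 0

0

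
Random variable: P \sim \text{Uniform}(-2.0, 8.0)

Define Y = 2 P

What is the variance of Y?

For Y = aP + b: Var(Y) = a² * Var(P)
Var(P) = (8 + 2)^2/12 = 8.3333333
Var(Y) = 2² * 8.3333333 = 4 * 8.3333333 = 33.333333

33.333333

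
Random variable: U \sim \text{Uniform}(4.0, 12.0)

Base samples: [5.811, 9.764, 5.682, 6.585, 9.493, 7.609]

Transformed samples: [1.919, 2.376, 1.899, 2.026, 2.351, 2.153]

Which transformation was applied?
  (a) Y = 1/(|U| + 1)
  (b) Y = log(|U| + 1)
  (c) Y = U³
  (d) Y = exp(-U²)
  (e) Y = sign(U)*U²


Checking option (b) Y = log(|U| + 1):
  U = 5.811 -> Y = 1.919 ✓
  U = 9.764 -> Y = 2.376 ✓
  U = 5.682 -> Y = 1.899 ✓
All samples match this transformation.

(b) log(|U| + 1)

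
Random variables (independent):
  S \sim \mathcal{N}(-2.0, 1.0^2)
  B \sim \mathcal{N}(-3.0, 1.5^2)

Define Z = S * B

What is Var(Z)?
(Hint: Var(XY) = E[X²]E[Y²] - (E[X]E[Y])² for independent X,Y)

Var(XY) = E[X²]E[Y²] - (E[X]E[Y])²
E[S] = -2, Var(S) = 1
E[B] = -3, Var(B) = 2.25
E[S²] = 1 + (-2)² = 5
E[B²] = 2.25 + (-3)² = 11.25
Var(Z) = 5*11.25 - (-2*(-3))²
= 56.25 - 36 = 20.25

20.25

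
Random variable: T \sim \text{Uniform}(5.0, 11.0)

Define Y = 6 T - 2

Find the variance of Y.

For Y = aT + b: Var(Y) = a² * Var(T)
Var(T) = (11 - 5)^2/12 = 3
Var(Y) = 6² * 3 = 36 * 3 = 108

108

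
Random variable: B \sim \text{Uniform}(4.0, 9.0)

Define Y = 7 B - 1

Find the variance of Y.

For Y = aB + b: Var(Y) = a² * Var(B)
Var(B) = (9 - 4)^2/12 = 2.0833333
Var(Y) = 7² * 2.0833333 = 49 * 2.0833333 = 102.08333

102.08333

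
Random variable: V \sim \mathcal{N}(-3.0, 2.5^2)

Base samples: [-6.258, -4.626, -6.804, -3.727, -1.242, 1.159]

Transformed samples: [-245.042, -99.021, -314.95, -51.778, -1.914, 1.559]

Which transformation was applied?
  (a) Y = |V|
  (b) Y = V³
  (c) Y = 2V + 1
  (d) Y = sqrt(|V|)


Checking option (b) Y = V³:
  V = -6.258 -> Y = -245.042 ✓
  V = -4.626 -> Y = -99.021 ✓
  V = -6.804 -> Y = -314.95 ✓
All samples match this transformation.

(b) V³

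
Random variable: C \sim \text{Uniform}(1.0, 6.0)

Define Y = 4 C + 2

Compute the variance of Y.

For Y = aC + b: Var(Y) = a² * Var(C)
Var(C) = (6 - 1)^2/12 = 2.0833333
Var(Y) = 4² * 2.0833333 = 16 * 2.0833333 = 33.333333

33.333333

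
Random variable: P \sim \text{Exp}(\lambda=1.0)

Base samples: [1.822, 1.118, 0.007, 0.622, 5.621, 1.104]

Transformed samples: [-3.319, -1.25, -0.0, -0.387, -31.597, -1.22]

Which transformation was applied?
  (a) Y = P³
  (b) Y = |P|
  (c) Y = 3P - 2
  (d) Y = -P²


Checking option (d) Y = -P²:
  P = 1.822 -> Y = -3.319 ✓
  P = 1.118 -> Y = -1.25 ✓
  P = 0.007 -> Y = -0.0 ✓
All samples match this transformation.

(d) -P²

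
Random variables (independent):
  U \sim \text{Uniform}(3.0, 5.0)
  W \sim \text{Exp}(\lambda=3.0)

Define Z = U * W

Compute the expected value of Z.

For independent RVs: E[XY] = E[X]*E[Y]
E[U] = 4
E[W] = 0.33333333
E[Z] = 4 * 0.33333333 = 1.3333333

1.3333333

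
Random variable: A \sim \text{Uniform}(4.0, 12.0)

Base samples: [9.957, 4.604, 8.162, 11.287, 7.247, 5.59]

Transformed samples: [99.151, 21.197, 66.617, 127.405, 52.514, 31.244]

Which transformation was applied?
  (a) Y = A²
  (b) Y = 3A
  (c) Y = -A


Checking option (a) Y = A²:
  A = 9.957 -> Y = 99.151 ✓
  A = 4.604 -> Y = 21.197 ✓
  A = 8.162 -> Y = 66.617 ✓
All samples match this transformation.

(a) A²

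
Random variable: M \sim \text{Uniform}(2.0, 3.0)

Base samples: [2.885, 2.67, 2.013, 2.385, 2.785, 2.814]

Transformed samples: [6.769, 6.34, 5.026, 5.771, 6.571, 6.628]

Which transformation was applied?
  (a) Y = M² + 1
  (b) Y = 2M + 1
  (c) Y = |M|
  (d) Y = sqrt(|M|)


Checking option (b) Y = 2M + 1:
  M = 2.885 -> Y = 6.769 ✓
  M = 2.67 -> Y = 6.34 ✓
  M = 2.013 -> Y = 5.026 ✓
All samples match this transformation.

(b) 2M + 1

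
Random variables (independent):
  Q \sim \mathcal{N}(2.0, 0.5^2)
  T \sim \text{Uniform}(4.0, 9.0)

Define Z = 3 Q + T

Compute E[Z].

E[Z] = 3*E[Q] + 1*E[T]
E[Q] = 2
E[T] = 6.5
E[Z] = 3*2 + 1*6.5 = 12.5

12.5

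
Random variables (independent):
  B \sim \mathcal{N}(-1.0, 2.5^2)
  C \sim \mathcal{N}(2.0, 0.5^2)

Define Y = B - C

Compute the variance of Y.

For independent RVs: Var(aX + bY) = a²Var(X) + b²Var(Y)
Var(B) = 6.25
Var(C) = 0.25
Var(Y) = 1²*6.25 + (-1)²*0.25
= 1*6.25 + 1*0.25 = 6.5

6.5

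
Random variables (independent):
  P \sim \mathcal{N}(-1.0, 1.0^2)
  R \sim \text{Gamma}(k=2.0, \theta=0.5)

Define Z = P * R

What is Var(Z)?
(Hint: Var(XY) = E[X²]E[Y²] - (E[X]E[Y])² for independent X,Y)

Var(XY) = E[X²]E[Y²] - (E[X]E[Y])²
E[P] = -1, Var(P) = 1
E[R] = 1, Var(R) = 0.5
E[P²] = 1 + (-1)² = 2
E[R²] = 0.5 + 1² = 1.5
Var(Z) = 2*1.5 - (-1*1)²
= 3 - 1 = 2

2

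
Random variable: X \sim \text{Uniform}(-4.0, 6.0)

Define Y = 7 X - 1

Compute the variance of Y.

For Y = aX + b: Var(Y) = a² * Var(X)
Var(X) = (6 + 4)^2/12 = 8.3333333
Var(Y) = 7² * 8.3333333 = 49 * 8.3333333 = 408.33333

408.33333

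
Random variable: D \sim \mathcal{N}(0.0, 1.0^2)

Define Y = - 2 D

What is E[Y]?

For Y = -2D:
E[Y] = -2 * E[D]
E[D] = 0.0 = 0
E[Y] = -2 * 0 = 0

0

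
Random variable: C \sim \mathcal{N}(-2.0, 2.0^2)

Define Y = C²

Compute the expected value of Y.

Using E[X²] = Var(X) + (E[X])²:
E[C] = -2
Var(C) = 2.0^2 = 4
E[C²] = 4 + (-2)² = 4 + 4 = 8

8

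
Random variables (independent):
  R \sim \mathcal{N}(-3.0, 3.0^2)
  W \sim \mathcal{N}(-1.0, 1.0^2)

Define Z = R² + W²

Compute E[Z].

E[Z] = E[R²] + E[W²]
E[R²] = Var(R) + E[R]² = 9 + 9 = 18
E[W²] = Var(W) + E[W]² = 1 + 1 = 2
E[Z] = 18 + 2 = 20

20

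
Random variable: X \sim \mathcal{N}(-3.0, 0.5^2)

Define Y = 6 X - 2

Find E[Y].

For Y = 6X - 2:
E[Y] = 6 * E[X] - 2
E[X] = -3.0 = -3
E[Y] = 6 * (-3) - 2 = -20

-20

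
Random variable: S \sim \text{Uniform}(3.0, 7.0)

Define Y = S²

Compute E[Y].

Using E[X²] = Var(X) + (E[X])²:
E[S] = 5
Var(S) = (7 - 3)^2/12 = 1.3333333
E[S²] = 1.3333333 + 5² = 1.3333333 + 25 = 26.333333

26.333333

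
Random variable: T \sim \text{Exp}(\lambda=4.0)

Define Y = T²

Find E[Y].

Using E[X²] = Var(X) + (E[X])²:
E[T] = 0.25
Var(T) = 1/4.0^2 = 0.0625
E[T²] = 0.0625 + 0.25² = 0.0625 + 0.0625 = 0.125

0.125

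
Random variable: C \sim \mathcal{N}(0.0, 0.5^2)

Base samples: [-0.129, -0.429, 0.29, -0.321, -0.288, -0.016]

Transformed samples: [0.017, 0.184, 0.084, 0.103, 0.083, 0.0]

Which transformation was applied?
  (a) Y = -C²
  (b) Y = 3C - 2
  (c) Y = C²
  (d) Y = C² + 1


Checking option (c) Y = C²:
  C = -0.129 -> Y = 0.017 ✓
  C = -0.429 -> Y = 0.184 ✓
  C = 0.29 -> Y = 0.084 ✓
All samples match this transformation.

(c) C²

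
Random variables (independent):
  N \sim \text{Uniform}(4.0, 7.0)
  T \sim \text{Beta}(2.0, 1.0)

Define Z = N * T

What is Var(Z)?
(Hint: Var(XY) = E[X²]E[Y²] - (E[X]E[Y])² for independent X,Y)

Var(XY) = E[X²]E[Y²] - (E[X]E[Y])²
E[N] = 5.5, Var(N) = 0.75
E[T] = 0.66666667, Var(T) = 0.055555556
E[N²] = 0.75 + 5.5² = 31
E[T²] = 0.055555556 + 0.66666667² = 0.5
Var(Z) = 31*0.5 - (5.5*0.66666667)²
= 15.5 - 13.444444 = 2.0555556

2.0555556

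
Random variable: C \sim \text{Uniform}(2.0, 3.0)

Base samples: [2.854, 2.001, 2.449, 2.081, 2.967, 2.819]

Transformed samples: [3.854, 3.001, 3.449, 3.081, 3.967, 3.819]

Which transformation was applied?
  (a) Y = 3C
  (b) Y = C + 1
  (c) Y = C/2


Checking option (b) Y = C + 1:
  C = 2.854 -> Y = 3.854 ✓
  C = 2.001 -> Y = 3.001 ✓
  C = 2.449 -> Y = 3.449 ✓
All samples match this transformation.

(b) C + 1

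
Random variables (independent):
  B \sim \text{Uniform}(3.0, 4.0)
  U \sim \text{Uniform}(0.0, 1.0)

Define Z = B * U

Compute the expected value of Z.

For independent RVs: E[XY] = E[X]*E[Y]
E[B] = 3.5
E[U] = 0.5
E[Z] = 3.5 * 0.5 = 1.75

1.75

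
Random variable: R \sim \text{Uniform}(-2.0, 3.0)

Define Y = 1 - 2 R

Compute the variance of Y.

For Y = aR + b: Var(Y) = a² * Var(R)
Var(R) = (3 + 2)^2/12 = 2.0833333
Var(Y) = (-2)² * 2.0833333 = 4 * 2.0833333 = 8.3333333

8.3333333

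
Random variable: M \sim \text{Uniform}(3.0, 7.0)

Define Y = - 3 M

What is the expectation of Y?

For Y = -3M:
E[Y] = -3 * E[M]
E[M] = (3 + 7)/2 = 5
E[Y] = -3 * 5 = -15

-15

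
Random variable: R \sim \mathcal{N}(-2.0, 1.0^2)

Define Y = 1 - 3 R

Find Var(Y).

For Y = aR + b: Var(Y) = a² * Var(R)
Var(R) = 1.0^2 = 1
Var(Y) = (-3)² * 1 = 9 * 1 = 9

9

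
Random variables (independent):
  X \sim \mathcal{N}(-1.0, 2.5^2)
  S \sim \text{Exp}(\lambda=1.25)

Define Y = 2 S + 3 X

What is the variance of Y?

For independent RVs: Var(aX + bY) = a²Var(X) + b²Var(Y)
Var(X) = 6.25
Var(S) = 0.64
Var(Y) = 3²*6.25 + 2²*0.64
= 9*6.25 + 4*0.64 = 58.81

58.81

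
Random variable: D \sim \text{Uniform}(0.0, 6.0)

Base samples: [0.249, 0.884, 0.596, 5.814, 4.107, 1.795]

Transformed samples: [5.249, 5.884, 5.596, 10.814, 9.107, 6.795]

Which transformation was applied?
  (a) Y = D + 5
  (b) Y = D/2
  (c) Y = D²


Checking option (a) Y = D + 5:
  D = 0.249 -> Y = 5.249 ✓
  D = 0.884 -> Y = 5.884 ✓
  D = 0.596 -> Y = 5.596 ✓
All samples match this transformation.

(a) D + 5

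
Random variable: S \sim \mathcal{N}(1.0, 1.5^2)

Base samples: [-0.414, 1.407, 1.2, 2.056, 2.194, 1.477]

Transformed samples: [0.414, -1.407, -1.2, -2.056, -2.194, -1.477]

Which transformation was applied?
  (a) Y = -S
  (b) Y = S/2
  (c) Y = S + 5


Checking option (a) Y = -S:
  S = -0.414 -> Y = 0.414 ✓
  S = 1.407 -> Y = -1.407 ✓
  S = 1.2 -> Y = -1.2 ✓
All samples match this transformation.

(a) -S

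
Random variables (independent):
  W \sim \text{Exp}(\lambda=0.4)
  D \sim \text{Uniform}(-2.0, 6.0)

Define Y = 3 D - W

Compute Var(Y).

For independent RVs: Var(aX + bY) = a²Var(X) + b²Var(Y)
Var(W) = 6.25
Var(D) = 5.3333333
Var(Y) = (-1)²*6.25 + 3²*5.3333333
= 1*6.25 + 9*5.3333333 = 54.25

54.25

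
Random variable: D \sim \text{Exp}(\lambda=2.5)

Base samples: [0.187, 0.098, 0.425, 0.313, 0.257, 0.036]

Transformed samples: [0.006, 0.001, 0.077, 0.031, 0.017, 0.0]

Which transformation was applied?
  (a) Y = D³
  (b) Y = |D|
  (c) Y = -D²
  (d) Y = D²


Checking option (a) Y = D³:
  D = 0.187 -> Y = 0.006 ✓
  D = 0.098 -> Y = 0.001 ✓
  D = 0.425 -> Y = 0.077 ✓
All samples match this transformation.

(a) D³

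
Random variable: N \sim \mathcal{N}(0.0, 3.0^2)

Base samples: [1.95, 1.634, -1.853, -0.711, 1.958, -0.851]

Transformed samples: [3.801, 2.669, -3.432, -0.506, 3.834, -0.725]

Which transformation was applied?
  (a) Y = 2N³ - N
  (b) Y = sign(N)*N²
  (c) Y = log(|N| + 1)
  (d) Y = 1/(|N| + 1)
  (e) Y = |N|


Checking option (b) Y = sign(N)*N²:
  N = 1.95 -> Y = 3.801 ✓
  N = 1.634 -> Y = 2.669 ✓
  N = -1.853 -> Y = -3.432 ✓
All samples match this transformation.

(b) sign(N)*N²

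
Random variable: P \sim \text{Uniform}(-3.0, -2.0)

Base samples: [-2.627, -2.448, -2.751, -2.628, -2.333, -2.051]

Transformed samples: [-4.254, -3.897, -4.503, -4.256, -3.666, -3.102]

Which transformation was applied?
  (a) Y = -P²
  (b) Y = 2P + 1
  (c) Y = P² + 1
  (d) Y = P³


Checking option (b) Y = 2P + 1:
  P = -2.627 -> Y = -4.254 ✓
  P = -2.448 -> Y = -3.897 ✓
  P = -2.751 -> Y = -4.503 ✓
All samples match this transformation.

(b) 2P + 1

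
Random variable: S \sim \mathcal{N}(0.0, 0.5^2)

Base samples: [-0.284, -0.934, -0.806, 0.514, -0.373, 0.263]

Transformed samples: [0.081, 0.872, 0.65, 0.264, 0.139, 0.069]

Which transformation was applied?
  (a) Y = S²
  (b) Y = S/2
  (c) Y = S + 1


Checking option (a) Y = S²:
  S = -0.284 -> Y = 0.081 ✓
  S = -0.934 -> Y = 0.872 ✓
  S = -0.806 -> Y = 0.65 ✓
All samples match this transformation.

(a) S²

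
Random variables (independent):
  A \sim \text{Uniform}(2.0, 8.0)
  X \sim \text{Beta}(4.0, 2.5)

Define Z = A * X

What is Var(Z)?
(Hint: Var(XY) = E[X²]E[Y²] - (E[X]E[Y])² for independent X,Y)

Var(XY) = E[X²]E[Y²] - (E[X]E[Y])²
E[A] = 5, Var(A) = 3
E[X] = 0.61538462, Var(X) = 0.031558185
E[A²] = 3 + 5² = 28
E[X²] = 0.031558185 + 0.61538462² = 0.41025641
Var(Z) = 28*0.41025641 - (5*0.61538462)²
= 11.487179 - 9.4674556 = 2.0197239

2.0197239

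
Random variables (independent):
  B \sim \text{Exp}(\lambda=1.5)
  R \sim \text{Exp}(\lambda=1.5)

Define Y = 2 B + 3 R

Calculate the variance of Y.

For independent RVs: Var(aX + bY) = a²Var(X) + b²Var(Y)
Var(B) = 0.44444444
Var(R) = 0.44444444
Var(Y) = 2²*0.44444444 + 3²*0.44444444
= 4*0.44444444 + 9*0.44444444 = 5.7777778

5.7777778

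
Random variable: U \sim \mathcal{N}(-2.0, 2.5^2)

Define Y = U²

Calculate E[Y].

E[U²] = Var(U) + (E[U])² = 6.25 + 4 = 10.25

10.25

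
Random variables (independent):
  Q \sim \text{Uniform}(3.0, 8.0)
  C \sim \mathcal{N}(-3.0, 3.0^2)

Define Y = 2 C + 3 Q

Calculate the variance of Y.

For independent RVs: Var(aX + bY) = a²Var(X) + b²Var(Y)
Var(Q) = 2.0833333
Var(C) = 9
Var(Y) = 3²*2.0833333 + 2²*9
= 9*2.0833333 + 4*9 = 54.75

54.75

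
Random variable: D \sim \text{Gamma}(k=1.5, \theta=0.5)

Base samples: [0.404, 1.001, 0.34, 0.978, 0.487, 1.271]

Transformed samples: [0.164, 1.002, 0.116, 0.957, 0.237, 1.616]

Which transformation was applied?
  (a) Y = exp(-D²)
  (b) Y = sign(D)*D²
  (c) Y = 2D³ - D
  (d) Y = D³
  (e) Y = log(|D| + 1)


Checking option (b) Y = sign(D)*D²:
  D = 0.404 -> Y = 0.164 ✓
  D = 1.001 -> Y = 1.002 ✓
  D = 0.34 -> Y = 0.116 ✓
All samples match this transformation.

(b) sign(D)*D²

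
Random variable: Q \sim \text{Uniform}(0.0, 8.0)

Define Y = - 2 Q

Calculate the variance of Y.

For Y = aQ + b: Var(Y) = a² * Var(Q)
Var(Q) = (8 - 0)^2/12 = 5.3333333
Var(Y) = (-2)² * 5.3333333 = 4 * 5.3333333 = 21.333333

21.333333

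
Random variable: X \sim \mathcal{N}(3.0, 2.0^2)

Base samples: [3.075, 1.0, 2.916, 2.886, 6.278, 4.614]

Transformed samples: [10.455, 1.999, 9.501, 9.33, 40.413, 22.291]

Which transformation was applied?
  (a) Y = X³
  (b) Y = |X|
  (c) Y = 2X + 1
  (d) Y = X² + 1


Checking option (d) Y = X² + 1:
  X = 3.075 -> Y = 10.455 ✓
  X = 1.0 -> Y = 1.999 ✓
  X = 2.916 -> Y = 9.501 ✓
All samples match this transformation.

(d) X² + 1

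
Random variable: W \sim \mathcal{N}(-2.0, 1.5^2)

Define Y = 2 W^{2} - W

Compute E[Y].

E[Y] = 2*E[W²] - 1*E[W]
E[W] = -2
E[W²] = Var(W) + (E[W])² = 2.25 + 4 = 6.25
E[Y] = 2*6.25 - 1*(-2) = 14.5

14.5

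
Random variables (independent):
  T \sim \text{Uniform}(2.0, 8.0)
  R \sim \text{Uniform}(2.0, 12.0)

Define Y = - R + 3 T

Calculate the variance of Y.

For independent RVs: Var(aX + bY) = a²Var(X) + b²Var(Y)
Var(T) = 3
Var(R) = 8.3333333
Var(Y) = 3²*3 + (-1)²*8.3333333
= 9*3 + 1*8.3333333 = 35.333333

35.333333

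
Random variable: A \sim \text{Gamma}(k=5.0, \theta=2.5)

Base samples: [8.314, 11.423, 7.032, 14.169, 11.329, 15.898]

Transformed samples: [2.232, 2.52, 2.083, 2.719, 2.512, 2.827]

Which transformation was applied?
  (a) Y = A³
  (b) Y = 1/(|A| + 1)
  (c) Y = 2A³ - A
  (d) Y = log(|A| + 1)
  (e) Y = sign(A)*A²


Checking option (d) Y = log(|A| + 1):
  A = 8.314 -> Y = 2.232 ✓
  A = 11.423 -> Y = 2.52 ✓
  A = 7.032 -> Y = 2.083 ✓
All samples match this transformation.

(d) log(|A| + 1)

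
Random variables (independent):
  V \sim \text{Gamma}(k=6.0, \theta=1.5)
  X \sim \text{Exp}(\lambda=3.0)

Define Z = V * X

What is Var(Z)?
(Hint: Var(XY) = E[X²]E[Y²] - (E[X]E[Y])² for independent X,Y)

Var(XY) = E[X²]E[Y²] - (E[X]E[Y])²
E[V] = 9, Var(V) = 13.5
E[X] = 0.33333333, Var(X) = 0.11111111
E[V²] = 13.5 + 9² = 94.5
E[X²] = 0.11111111 + 0.33333333² = 0.22222222
Var(Z) = 94.5*0.22222222 - (9*0.33333333)²
= 21 - 9 = 12

12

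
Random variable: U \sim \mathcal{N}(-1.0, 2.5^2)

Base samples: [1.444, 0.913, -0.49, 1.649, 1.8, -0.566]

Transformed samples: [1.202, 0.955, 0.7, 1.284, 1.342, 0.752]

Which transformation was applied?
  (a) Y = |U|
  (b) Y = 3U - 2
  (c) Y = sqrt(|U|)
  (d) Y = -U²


Checking option (c) Y = sqrt(|U|):
  U = 1.444 -> Y = 1.202 ✓
  U = 0.913 -> Y = 0.955 ✓
  U = -0.49 -> Y = 0.7 ✓
All samples match this transformation.

(c) sqrt(|U|)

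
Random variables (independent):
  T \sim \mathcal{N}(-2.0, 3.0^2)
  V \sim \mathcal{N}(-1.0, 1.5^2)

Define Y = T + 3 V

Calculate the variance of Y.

For independent RVs: Var(aX + bY) = a²Var(X) + b²Var(Y)
Var(T) = 9
Var(V) = 2.25
Var(Y) = 1²*9 + 3²*2.25
= 1*9 + 9*2.25 = 29.25

29.25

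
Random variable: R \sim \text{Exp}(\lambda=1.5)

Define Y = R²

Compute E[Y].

Using E[X²] = Var(X) + (E[X])²:
E[R] = 0.66666667
Var(R) = 1/1.5^2 = 0.44444444
E[R²] = 0.44444444 + 0.66666667² = 0.44444444 + 0.44444444 = 0.88888889

0.88888889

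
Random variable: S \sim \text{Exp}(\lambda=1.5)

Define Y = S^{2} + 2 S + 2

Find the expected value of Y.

E[Y] = 1*E[S²] + 2*E[S] + 2
E[S] = 0.66666667
E[S²] = Var(S) + (E[S])² = 0.44444444 + 0.44444444 = 0.88888889
E[Y] = 1*0.88888889 + 2*0.66666667 + 2 = 4.2222222

4.2222222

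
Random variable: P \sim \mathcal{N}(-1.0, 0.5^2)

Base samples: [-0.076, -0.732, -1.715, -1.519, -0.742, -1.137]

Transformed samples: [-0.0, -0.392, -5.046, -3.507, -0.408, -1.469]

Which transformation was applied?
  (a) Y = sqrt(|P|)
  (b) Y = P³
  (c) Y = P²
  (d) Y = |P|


Checking option (b) Y = P³:
  P = -0.076 -> Y = -0.0 ✓
  P = -0.732 -> Y = -0.392 ✓
  P = -1.715 -> Y = -5.046 ✓
All samples match this transformation.

(b) P³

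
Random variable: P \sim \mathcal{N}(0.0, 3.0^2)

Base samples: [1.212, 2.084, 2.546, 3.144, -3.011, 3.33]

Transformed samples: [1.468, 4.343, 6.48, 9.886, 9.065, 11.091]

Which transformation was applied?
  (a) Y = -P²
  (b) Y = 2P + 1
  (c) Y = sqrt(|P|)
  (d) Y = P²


Checking option (d) Y = P²:
  P = 1.212 -> Y = 1.468 ✓
  P = 2.084 -> Y = 4.343 ✓
  P = 2.546 -> Y = 6.48 ✓
All samples match this transformation.

(d) P²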